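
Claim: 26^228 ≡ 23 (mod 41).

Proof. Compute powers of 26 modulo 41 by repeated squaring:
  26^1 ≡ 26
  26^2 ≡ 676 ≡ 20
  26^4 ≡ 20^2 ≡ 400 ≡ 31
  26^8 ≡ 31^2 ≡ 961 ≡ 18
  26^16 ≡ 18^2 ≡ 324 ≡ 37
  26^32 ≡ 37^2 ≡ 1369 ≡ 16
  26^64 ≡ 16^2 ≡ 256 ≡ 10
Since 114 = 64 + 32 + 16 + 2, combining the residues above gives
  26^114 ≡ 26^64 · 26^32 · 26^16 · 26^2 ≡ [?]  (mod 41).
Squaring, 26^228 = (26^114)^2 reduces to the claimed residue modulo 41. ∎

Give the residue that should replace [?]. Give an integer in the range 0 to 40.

26^64 · 26^32 · 26^16 · 26^2 ≡ 10 · 16 · 37 · 20 = 118400.
118400 mod 41 = 33, so 26^114 ≡ 33 (mod 41).

33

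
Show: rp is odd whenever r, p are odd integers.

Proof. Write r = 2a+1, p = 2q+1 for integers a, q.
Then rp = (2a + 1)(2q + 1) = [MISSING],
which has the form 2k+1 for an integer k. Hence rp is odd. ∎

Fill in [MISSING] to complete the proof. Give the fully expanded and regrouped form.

2(2aq + a + q) + 1

Expanding: (2a + 1)(2q + 1) = 4aq + 2a + 2q + 1.
Every term except the constant is even, so this is 2(2aq + a + q) + 1,
and 2aq + a + q ∈ ℤ gives the required form.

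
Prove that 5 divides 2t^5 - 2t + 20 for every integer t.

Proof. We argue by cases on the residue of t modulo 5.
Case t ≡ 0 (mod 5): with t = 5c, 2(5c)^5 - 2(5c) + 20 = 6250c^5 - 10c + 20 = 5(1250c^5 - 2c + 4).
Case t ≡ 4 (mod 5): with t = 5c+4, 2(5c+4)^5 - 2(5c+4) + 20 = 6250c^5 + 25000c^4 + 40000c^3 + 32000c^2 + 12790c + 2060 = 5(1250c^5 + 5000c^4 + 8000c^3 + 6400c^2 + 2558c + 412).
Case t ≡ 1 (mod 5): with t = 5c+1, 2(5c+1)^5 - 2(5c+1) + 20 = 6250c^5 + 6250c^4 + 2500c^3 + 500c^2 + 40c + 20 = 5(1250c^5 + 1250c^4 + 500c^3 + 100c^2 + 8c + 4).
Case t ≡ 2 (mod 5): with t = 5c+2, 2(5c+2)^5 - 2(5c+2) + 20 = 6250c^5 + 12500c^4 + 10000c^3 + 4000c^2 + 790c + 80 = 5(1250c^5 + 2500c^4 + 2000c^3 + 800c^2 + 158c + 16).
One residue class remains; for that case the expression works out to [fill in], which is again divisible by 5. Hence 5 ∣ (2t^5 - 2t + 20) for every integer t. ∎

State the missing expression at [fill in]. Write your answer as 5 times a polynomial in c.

5(1250c^5 + 3750c^4 + 4500c^3 + 2700c^2 + 808c + 100)

The residues treated are {0, 4, 1, 2}, so the missing case is t ≡ 3 (mod 5); write t = 5c+3.
Then 2(5c+3)^5 - 2(5c+3) + 20 = 6250c^5 + 18750c^4 + 22500c^3 + 13500c^2 + 4040c + 500 = 5(1250c^5 + 3750c^4 + 4500c^3 + 2700c^2 + 808c + 100).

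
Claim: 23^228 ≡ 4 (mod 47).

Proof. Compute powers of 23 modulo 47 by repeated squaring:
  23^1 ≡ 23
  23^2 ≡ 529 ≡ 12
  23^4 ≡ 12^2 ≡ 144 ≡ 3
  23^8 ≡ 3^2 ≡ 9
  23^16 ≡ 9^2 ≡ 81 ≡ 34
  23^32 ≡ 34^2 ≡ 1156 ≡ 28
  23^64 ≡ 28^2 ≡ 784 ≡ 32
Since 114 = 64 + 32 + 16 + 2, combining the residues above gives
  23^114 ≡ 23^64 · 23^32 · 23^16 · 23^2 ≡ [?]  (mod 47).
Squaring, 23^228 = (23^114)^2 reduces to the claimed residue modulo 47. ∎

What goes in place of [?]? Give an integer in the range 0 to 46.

2

23^64 · 23^32 · 23^16 · 23^2 ≡ 32 · 28 · 34 · 12 = 365568.
365568 mod 47 = 2, so 23^114 ≡ 2 (mod 47).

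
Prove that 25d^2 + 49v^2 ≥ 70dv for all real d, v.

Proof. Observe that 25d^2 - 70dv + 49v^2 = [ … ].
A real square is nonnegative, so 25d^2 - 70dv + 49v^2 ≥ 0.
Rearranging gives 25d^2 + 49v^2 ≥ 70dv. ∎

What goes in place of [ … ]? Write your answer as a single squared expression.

The leading and trailing coefficients are 5^2 and 7^2, and 70 = 2·5·7, so the trinomial is (5d - 7v)^2.
Hence 25d^2 - 70dv + 49v^2 ≥ 0.

(5d - 7v)^2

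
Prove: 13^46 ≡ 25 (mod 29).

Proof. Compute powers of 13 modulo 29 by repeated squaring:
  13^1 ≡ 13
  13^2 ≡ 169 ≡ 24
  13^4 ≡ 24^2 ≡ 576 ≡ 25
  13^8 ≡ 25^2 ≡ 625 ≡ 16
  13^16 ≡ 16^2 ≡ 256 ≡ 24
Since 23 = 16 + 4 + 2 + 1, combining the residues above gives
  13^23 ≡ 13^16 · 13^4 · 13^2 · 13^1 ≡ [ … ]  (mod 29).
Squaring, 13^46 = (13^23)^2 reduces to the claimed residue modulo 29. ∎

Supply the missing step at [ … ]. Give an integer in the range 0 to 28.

5

Multiply the listed residues: 24 · 25 · 24 · 13 = 600 → 14400 → 187200.
Reducing modulo 29: 187200 = 6455·29 + 5, so 13^23 ≡ 5.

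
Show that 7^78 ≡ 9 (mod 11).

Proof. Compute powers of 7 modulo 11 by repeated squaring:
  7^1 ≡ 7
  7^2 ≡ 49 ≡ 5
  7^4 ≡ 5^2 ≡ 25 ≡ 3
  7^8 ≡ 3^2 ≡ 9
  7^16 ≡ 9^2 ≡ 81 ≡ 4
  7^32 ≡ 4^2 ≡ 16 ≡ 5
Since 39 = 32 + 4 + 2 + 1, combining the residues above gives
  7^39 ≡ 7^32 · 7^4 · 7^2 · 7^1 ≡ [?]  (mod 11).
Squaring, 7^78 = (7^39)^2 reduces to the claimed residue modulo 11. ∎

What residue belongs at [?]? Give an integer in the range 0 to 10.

8

Multiply the listed residues: 5 · 3 · 5 · 7 = 15 → 75 → 525.
Reducing modulo 11: 525 = 47·11 + 8, so 7^39 ≡ 8.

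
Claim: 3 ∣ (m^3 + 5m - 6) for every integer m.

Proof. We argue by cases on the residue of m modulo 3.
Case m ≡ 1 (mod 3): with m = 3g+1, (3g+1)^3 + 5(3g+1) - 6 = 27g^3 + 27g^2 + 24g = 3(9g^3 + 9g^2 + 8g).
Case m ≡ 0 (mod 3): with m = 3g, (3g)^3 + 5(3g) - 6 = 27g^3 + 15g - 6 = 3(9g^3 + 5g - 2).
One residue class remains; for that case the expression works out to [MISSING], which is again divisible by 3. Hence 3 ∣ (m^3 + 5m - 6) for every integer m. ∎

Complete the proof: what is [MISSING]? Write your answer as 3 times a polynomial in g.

The residues treated are {1, 0}, so the missing case is m ≡ 2 (mod 3); write m = 3g+2.
Then (3g+2)^3 + 5(3g+2) - 6 = 27g^3 + 54g^2 + 51g + 12 = 3(9g^3 + 18g^2 + 17g + 4).

3(9g^3 + 18g^2 + 17g + 4)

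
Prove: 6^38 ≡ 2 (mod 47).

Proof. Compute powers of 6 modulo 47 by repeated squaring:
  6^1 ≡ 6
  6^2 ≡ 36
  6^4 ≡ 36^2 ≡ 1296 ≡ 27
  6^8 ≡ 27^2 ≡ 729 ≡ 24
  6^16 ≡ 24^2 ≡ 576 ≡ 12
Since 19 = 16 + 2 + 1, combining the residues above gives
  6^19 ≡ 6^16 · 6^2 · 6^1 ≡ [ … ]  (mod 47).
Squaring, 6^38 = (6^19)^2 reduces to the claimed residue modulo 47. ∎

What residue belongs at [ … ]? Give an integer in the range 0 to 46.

6^16 · 6^2 · 6^1 ≡ 12 · 36 · 6 = 2592.
2592 mod 47 = 7, so 6^19 ≡ 7 (mod 47).

7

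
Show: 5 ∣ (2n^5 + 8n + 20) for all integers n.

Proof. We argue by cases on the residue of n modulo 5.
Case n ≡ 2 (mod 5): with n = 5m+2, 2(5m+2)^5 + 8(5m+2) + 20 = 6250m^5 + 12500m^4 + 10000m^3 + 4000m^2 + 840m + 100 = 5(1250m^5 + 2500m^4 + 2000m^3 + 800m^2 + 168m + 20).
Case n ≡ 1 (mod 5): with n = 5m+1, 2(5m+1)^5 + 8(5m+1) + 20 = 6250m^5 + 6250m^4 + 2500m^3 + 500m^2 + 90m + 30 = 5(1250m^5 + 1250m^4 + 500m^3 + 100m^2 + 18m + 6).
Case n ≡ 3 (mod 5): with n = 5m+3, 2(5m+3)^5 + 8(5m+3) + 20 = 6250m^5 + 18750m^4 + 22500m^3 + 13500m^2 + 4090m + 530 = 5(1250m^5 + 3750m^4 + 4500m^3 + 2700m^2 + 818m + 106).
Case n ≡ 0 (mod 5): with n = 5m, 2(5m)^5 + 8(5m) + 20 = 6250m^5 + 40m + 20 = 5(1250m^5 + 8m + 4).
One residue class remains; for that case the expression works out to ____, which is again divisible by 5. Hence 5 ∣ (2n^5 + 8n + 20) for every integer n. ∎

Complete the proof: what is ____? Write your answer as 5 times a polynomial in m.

5(1250m^5 + 5000m^4 + 8000m^3 + 6400m^2 + 2568m + 420)

The residues treated are {2, 1, 3, 0}, so the missing case is n ≡ 4 (mod 5); write n = 5m+4.
Then 2(5m+4)^5 + 8(5m+4) + 20 = 6250m^5 + 25000m^4 + 40000m^3 + 32000m^2 + 12840m + 2100 = 5(1250m^5 + 5000m^4 + 8000m^3 + 6400m^2 + 2568m + 420).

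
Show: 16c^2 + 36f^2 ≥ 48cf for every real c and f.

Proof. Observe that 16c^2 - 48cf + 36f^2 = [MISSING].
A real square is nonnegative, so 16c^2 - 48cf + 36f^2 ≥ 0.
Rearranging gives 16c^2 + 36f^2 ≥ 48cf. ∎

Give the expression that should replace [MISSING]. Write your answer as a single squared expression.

(4c - 6f)^2

The leading and trailing coefficients are 4^2 and 6^2, and 48 = 2·4·6, so the trinomial is (4c - 6f)^2.
Hence 16c^2 - 48cf + 36f^2 ≥ 0.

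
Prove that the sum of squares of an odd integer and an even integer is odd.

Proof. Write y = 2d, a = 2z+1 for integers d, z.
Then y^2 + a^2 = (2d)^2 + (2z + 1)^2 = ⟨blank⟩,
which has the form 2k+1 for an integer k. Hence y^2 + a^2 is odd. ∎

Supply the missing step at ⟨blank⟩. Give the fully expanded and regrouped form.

2(2d^2 + 2z^2 + 2z) + 1

Expanding: (2d)^2 + (2z + 1)^2 = 4d^2 + 4z^2 + 4z + 1.
Every term except the constant is even, so this is 2(2d^2 + 2z^2 + 2z) + 1,
and 2d^2 + 2z^2 + 2z ∈ ℤ gives the required form.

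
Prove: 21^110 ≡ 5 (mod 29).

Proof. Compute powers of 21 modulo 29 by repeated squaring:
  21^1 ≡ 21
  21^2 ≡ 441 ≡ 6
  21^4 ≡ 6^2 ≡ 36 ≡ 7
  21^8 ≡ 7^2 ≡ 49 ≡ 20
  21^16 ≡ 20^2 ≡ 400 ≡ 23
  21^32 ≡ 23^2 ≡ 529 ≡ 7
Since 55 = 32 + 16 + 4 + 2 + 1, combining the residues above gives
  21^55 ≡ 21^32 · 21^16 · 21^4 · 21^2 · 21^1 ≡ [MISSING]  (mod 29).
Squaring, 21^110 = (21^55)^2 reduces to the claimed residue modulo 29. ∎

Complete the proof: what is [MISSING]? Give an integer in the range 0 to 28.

Multiply the listed residues: 7 · 23 · 7 · 6 · 21 = 161 → 1127 → 6762 → 142002.
Reducing modulo 29: 142002 = 4896·29 + 18, so 21^55 ≡ 18.

18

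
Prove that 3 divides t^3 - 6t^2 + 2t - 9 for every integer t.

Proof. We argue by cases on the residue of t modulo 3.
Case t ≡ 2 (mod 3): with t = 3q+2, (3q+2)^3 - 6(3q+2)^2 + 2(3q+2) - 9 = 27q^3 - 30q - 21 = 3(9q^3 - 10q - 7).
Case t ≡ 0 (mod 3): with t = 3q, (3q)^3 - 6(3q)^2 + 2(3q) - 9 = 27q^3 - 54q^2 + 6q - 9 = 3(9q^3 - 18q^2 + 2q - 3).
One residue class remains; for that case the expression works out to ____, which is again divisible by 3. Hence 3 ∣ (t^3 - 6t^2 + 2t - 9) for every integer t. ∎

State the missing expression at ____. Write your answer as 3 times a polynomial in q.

3(9q^3 - 9q^2 - 7q - 4)

Only t ≡ 1 (mod 3) is unaccounted for. Put t = 3q+1:
(3q+1)^3 - 6(3q+1)^2 + 2(3q+1) - 9 expands to 27q^3 - 27q^2 - 21q - 12,
and factoring out 3 leaves 3(9q^3 - 9q^2 - 7q - 4).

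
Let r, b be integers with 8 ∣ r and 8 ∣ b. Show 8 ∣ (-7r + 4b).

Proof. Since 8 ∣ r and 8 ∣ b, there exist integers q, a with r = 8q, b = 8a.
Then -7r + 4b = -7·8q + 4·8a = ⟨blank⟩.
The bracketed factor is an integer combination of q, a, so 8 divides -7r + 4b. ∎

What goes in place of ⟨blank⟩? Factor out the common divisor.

Each term has a factor of 8: -7·8q + 4·8a = 8·(4a - 7q).
Since 4a - 7q is an integer, 8 ∣ (-7r + 4b).

8(4a - 7q)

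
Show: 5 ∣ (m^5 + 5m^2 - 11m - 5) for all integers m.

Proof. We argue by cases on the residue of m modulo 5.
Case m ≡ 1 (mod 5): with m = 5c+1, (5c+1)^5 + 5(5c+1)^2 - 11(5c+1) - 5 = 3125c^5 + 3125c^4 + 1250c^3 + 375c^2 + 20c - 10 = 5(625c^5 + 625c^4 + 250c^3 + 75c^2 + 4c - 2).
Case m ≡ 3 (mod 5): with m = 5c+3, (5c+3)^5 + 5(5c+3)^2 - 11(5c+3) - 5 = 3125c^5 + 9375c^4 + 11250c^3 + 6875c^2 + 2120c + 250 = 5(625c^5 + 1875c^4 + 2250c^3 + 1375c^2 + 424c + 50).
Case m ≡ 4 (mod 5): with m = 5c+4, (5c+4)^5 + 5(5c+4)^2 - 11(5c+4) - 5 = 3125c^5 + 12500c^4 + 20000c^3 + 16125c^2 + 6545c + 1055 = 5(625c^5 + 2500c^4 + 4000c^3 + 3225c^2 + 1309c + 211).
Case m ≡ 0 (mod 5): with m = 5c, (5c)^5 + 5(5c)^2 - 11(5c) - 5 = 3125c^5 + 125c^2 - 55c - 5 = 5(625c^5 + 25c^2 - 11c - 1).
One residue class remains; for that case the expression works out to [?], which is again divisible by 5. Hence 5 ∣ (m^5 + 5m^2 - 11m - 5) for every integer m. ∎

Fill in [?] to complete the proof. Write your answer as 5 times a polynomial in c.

5(625c^5 + 1250c^4 + 1000c^3 + 425c^2 + 89c + 5)

Only m ≡ 2 (mod 5) is unaccounted for. Put m = 5c+2:
(5c+2)^5 + 5(5c+2)^2 - 11(5c+2) - 5 expands to 3125c^5 + 6250c^4 + 5000c^3 + 2125c^2 + 445c + 25,
and factoring out 5 leaves 5(625c^5 + 1250c^4 + 1000c^3 + 425c^2 + 89c + 5).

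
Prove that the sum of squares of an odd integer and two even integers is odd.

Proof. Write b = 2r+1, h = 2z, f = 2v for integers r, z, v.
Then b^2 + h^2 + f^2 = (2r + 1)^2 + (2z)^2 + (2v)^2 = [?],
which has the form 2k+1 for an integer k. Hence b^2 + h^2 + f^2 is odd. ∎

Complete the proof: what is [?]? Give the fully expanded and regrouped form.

(2r + 1)^2 + (2z)^2 + (2v)^2 = 4r^2 + 4r + 4v^2 + 4z^2 + 1
= 2(2r^2 + 2r + 2v^2 + 2z^2) + 1.
Since 2r^2 + 2r + 2v^2 + 2z^2 is an integer, the sum of squares is of the form 2k+1 for an integer k.

2(2r^2 + 2r + 2v^2 + 2z^2) + 1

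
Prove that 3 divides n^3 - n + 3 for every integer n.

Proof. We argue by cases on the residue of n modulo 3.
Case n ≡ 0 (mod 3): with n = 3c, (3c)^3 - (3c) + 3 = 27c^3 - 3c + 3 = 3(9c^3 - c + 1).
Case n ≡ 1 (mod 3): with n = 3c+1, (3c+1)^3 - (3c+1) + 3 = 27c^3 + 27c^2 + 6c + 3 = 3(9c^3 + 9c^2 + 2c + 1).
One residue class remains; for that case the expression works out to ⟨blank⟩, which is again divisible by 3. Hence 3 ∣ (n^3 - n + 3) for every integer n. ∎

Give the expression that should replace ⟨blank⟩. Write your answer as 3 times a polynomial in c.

The residues treated are {0, 1}, so the missing case is n ≡ 2 (mod 3); write n = 3c+2.
Then (3c+2)^3 - (3c+2) + 3 = 27c^3 + 54c^2 + 33c + 9 = 3(9c^3 + 18c^2 + 11c + 3).

3(9c^3 + 18c^2 + 11c + 3)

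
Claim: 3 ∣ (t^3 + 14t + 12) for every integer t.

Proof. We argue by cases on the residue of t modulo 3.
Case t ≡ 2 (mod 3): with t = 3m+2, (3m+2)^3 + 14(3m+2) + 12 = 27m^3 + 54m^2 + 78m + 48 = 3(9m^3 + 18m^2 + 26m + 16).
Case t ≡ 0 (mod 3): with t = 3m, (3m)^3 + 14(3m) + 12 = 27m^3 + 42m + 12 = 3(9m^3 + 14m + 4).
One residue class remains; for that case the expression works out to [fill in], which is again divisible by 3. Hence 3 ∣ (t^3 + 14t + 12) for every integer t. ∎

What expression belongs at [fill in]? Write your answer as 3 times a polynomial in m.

3(9m^3 + 9m^2 + 17m + 9)

Only t ≡ 1 (mod 3) is unaccounted for. Put t = 3m+1:
(3m+1)^3 + 14(3m+1) + 12 expands to 27m^3 + 27m^2 + 51m + 27,
and factoring out 3 leaves 3(9m^3 + 9m^2 + 17m + 9).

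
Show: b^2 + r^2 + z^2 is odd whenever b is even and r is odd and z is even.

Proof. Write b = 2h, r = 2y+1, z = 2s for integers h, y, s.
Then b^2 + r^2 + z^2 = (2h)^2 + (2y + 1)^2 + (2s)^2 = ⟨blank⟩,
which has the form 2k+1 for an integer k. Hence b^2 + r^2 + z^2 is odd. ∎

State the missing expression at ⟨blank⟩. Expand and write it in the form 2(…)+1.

Expanding: (2h)^2 + (2y + 1)^2 + (2s)^2 = 4h^2 + 4s^2 + 4y^2 + 4y + 1.
Every term except the constant is even, so this is 2(2h^2 + 2s^2 + 2y^2 + 2y) + 1,
and 2h^2 + 2s^2 + 2y^2 + 2y ∈ ℤ gives the required form.

2(2h^2 + 2s^2 + 2y^2 + 2y) + 1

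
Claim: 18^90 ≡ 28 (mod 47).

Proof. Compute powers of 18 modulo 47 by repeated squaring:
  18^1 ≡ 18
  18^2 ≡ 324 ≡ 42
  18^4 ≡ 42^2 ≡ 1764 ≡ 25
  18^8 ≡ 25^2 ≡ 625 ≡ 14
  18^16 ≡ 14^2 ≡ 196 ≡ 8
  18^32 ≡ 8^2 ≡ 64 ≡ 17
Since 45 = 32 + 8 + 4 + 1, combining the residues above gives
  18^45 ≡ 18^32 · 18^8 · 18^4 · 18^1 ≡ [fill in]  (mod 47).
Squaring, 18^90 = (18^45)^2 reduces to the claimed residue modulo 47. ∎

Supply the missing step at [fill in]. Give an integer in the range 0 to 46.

Multiply the listed residues: 17 · 14 · 25 · 18 = 238 → 5950 → 107100.
Reducing modulo 47: 107100 = 2278·47 + 34, so 18^45 ≡ 34.

34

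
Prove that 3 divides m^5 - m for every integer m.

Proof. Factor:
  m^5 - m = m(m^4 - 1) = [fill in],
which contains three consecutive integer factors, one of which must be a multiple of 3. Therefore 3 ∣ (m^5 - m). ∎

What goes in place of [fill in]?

(m - 1)m(m + 1)(m^2 + 1)

m^4 - 1 = (m^2 - 1)(m^2 + 1), and m^2 - 1 = (m-1)(m+1).
So m(m^4 - 1) = (m - 1)m(m + 1)(m^2 + 1).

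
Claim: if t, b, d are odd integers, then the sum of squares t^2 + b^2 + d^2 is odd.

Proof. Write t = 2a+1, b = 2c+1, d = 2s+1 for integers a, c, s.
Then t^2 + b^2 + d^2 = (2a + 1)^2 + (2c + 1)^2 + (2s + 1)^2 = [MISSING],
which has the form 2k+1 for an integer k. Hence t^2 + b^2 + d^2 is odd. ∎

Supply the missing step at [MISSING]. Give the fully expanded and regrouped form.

(2a + 1)^2 + (2c + 1)^2 + (2s + 1)^2 = 4a^2 + 4a + 4c^2 + 4c + 4s^2 + 4s + 3
= 2(2a^2 + 2a + 2c^2 + 2c + 2s^2 + 2s + 1) + 1.
Since 2a^2 + 2a + 2c^2 + 2c + 2s^2 + 2s + 1 is an integer, the sum of squares is of the form 2k+1 for an integer k.

2(2a^2 + 2a + 2c^2 + 2c + 2s^2 + 2s + 1) + 1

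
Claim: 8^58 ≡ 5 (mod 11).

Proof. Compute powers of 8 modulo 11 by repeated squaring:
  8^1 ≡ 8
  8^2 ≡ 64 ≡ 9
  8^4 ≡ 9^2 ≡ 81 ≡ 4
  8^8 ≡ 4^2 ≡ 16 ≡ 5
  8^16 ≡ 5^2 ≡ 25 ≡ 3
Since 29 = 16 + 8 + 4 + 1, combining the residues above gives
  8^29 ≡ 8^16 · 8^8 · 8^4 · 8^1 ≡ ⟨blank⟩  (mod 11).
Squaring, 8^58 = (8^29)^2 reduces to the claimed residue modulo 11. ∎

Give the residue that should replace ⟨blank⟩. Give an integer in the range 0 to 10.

8^16 · 8^8 · 8^4 · 8^1 ≡ 3 · 5 · 4 · 8 = 480.
480 mod 11 = 7, so 8^29 ≡ 7 (mod 11).

7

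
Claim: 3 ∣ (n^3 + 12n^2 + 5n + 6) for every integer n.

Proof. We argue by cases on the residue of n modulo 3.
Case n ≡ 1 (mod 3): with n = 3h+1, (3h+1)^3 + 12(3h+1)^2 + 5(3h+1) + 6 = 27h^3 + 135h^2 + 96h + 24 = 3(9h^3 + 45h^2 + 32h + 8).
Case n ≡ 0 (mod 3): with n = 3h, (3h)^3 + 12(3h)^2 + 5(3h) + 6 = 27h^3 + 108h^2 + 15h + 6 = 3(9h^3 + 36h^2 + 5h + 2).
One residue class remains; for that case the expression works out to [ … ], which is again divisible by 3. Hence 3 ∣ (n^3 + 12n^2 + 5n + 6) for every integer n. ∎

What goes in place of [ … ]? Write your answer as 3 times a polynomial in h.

3(9h^3 + 54h^2 + 65h + 24)

The residues treated are {1, 0}, so the missing case is n ≡ 2 (mod 3); write n = 3h+2.
Then (3h+2)^3 + 12(3h+2)^2 + 5(3h+2) + 6 = 27h^3 + 162h^2 + 195h + 72 = 3(9h^3 + 54h^2 + 65h + 24).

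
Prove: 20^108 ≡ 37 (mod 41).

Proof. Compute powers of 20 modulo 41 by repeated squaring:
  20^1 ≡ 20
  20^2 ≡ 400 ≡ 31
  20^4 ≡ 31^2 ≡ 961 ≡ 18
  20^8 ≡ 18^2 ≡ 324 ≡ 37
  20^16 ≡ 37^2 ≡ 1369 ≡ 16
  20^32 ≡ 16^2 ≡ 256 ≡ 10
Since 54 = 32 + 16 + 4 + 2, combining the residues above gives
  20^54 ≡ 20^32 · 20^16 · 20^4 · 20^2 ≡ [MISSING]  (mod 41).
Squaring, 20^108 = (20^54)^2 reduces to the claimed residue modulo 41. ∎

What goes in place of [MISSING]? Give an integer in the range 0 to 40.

Multiply the listed residues: 10 · 16 · 18 · 31 = 160 → 2880 → 89280.
Reducing modulo 41: 89280 = 2177·41 + 23, so 20^54 ≡ 23.

23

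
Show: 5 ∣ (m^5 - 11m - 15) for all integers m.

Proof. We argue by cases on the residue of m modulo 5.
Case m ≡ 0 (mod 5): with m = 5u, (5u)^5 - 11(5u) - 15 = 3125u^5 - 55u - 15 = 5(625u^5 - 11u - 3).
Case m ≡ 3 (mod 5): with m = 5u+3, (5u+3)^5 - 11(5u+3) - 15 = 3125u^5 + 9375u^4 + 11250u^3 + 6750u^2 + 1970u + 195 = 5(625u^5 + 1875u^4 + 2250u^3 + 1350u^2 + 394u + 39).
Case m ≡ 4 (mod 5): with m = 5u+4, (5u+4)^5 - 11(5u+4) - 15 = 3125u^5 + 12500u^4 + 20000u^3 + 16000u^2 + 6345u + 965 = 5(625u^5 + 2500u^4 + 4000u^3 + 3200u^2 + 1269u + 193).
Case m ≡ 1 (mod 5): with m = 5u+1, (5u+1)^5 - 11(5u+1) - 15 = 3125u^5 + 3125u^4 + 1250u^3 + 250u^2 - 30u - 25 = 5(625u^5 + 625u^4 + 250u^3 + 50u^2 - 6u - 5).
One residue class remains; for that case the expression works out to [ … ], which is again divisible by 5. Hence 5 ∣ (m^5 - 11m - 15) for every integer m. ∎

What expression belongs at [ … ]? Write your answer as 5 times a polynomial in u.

5(625u^5 + 1250u^4 + 1000u^3 + 400u^2 + 69u - 1)

Only m ≡ 2 (mod 5) is unaccounted for. Put m = 5u+2:
(5u+2)^5 - 11(5u+2) - 15 expands to 3125u^5 + 6250u^4 + 5000u^3 + 2000u^2 + 345u - 5,
and factoring out 5 leaves 5(625u^5 + 1250u^4 + 1000u^3 + 400u^2 + 69u - 1).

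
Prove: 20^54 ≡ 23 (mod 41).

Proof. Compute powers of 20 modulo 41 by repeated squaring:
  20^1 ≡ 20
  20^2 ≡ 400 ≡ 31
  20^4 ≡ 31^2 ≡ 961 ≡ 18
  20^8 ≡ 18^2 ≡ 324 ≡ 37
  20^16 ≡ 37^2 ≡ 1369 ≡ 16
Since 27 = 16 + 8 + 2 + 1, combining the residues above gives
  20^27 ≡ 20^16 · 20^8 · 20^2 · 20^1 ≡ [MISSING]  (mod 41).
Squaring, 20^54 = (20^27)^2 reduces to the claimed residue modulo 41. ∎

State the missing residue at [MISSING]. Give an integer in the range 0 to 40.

8

20^16 · 20^8 · 20^2 · 20^1 ≡ 16 · 37 · 31 · 20 = 367040.
367040 mod 41 = 8, so 20^27 ≡ 8 (mod 41).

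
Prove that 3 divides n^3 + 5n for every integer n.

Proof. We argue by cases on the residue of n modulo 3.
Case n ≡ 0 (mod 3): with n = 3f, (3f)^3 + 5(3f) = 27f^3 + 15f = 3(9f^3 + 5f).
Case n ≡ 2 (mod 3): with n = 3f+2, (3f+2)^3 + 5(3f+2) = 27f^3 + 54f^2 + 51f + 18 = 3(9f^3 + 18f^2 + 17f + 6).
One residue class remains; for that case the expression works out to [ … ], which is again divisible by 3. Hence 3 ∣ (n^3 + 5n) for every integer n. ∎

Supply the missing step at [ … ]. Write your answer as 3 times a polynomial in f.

3(9f^3 + 9f^2 + 8f + 2)

Only n ≡ 1 (mod 3) is unaccounted for. Put n = 3f+1:
(3f+1)^3 + 5(3f+1) expands to 27f^3 + 27f^2 + 24f + 6,
and factoring out 3 leaves 3(9f^3 + 9f^2 + 8f + 2).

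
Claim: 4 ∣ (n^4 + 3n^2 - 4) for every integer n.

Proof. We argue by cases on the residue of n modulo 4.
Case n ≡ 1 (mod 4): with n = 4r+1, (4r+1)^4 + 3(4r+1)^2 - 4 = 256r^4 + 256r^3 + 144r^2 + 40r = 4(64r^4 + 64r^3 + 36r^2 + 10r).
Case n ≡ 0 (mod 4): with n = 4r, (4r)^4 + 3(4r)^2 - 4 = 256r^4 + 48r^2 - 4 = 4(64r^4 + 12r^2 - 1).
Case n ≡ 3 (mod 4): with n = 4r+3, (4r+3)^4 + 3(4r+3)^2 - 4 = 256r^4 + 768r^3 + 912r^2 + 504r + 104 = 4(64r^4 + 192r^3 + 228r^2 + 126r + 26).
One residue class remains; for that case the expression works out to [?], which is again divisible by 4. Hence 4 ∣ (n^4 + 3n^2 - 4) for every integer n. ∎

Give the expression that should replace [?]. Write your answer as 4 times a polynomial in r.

4(64r^4 + 128r^3 + 108r^2 + 44r + 6)

The residues treated are {1, 0, 3}, so the missing case is n ≡ 2 (mod 4); write n = 4r+2.
Then (4r+2)^4 + 3(4r+2)^2 - 4 = 256r^4 + 512r^3 + 432r^2 + 176r + 24 = 4(64r^4 + 128r^3 + 108r^2 + 44r + 6).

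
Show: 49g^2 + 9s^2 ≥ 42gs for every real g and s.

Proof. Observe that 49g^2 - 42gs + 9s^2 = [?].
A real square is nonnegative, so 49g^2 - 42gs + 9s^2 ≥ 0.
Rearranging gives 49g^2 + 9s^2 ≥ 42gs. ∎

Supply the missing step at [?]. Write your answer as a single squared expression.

49g^2 - 42gs + 9s^2 is a perfect-square trinomial: the outer terms are (7g)^2 and (3s)^2, and the cross term is -2·7g·3s.
So 49g^2 - 42gs + 9s^2 = (7g - 3s)^2 ≥ 0.

(7g - 3s)^2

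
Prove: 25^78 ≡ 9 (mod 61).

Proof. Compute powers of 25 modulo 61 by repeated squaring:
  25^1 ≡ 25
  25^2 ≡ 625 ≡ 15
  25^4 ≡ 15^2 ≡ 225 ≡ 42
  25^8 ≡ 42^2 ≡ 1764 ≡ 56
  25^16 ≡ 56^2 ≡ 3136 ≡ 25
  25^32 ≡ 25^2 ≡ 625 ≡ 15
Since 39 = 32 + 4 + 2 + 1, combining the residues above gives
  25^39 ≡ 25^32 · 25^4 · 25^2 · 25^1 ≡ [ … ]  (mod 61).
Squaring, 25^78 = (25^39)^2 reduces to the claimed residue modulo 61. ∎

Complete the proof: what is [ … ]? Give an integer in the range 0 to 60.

58

Multiply the listed residues: 15 · 42 · 15 · 25 = 630 → 9450 → 236250.
Reducing modulo 61: 236250 = 3872·61 + 58, so 25^39 ≡ 58.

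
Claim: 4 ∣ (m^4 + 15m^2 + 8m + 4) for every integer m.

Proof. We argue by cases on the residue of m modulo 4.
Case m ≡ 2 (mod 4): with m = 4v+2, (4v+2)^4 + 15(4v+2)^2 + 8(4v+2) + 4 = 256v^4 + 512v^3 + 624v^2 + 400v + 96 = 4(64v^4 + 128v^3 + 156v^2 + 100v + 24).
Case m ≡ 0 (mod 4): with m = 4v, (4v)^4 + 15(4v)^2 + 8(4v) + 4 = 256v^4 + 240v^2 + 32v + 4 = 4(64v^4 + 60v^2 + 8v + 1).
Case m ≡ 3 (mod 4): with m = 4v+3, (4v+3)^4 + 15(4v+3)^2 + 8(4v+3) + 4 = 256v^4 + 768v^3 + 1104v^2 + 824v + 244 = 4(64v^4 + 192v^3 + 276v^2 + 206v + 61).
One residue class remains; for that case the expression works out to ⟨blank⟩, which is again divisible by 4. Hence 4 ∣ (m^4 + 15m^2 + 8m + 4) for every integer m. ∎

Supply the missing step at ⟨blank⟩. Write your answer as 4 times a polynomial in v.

Only m ≡ 1 (mod 4) is unaccounted for. Put m = 4v+1:
(4v+1)^4 + 15(4v+1)^2 + 8(4v+1) + 4 expands to 256v^4 + 256v^3 + 336v^2 + 168v + 28,
and factoring out 4 leaves 4(64v^4 + 64v^3 + 84v^2 + 42v + 7).

4(64v^4 + 64v^3 + 84v^2 + 42v + 7)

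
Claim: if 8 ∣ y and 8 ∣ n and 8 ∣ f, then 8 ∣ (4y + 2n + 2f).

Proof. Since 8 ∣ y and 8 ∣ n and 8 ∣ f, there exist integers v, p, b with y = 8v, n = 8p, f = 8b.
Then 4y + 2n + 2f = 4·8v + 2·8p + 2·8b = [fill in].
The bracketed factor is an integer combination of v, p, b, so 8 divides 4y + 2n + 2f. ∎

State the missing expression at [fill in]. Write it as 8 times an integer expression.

Pull the common 8 out of every term: 4·8v + 2·8p + 2·8b = 8(2b + 2p + 4v).
2b + 2p + 4v is an integer, which exhibits the divisibility.

8(2b + 2p + 4v)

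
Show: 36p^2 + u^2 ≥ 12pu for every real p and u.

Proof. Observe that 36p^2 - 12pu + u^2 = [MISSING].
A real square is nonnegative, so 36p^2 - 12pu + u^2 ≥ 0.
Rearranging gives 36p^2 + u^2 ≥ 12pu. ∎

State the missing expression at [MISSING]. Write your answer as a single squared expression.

The leading and trailing coefficients are 6^2 and 1^2, and 12 = 2·6·1, so the trinomial is (6p - u)^2.
Hence 36p^2 - 12pu + u^2 ≥ 0.

(6p - u)^2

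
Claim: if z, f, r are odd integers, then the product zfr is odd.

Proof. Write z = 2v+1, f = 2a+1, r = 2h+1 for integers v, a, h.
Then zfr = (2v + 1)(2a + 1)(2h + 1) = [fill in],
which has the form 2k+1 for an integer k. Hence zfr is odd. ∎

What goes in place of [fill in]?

2(4ahv + 2ah + 2av + a + 2hv + h + v) + 1

(2v + 1)(2a + 1)(2h + 1) = 8ahv + 4ah + 4av + 2a + 4hv + 2h + 2v + 1
= 2(4ahv + 2ah + 2av + a + 2hv + h + v) + 1.
Since 4ahv + 2ah + 2av + a + 2hv + h + v is an integer, the product is of the form 2k+1 for an integer k.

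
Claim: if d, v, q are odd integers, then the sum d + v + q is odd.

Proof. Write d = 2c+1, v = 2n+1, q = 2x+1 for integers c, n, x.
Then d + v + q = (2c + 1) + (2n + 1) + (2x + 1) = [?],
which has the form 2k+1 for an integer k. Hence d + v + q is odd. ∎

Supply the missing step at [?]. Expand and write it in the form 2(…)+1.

(2c + 1) + (2n + 1) + (2x + 1) = 2c + 2n + 2x + 3
= 2(c + n + x + 1) + 1.
Since c + n + x + 1 is an integer, the sum is of the form 2k+1 for an integer k.

2(c + n + x + 1) + 1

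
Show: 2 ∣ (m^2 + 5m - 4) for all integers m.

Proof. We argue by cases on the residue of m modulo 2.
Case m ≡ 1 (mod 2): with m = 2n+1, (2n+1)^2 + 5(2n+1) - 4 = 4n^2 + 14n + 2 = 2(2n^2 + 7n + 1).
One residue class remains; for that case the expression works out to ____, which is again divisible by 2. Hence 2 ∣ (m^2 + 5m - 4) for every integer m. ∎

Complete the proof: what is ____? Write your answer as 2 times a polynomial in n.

2(2n^2 + 5n - 2)

The residues treated are {1}, so the missing case is m ≡ 0 (mod 2); write m = 2n.
Then (2n)^2 + 5(2n) - 4 = 4n^2 + 10n - 4 = 2(2n^2 + 5n - 2).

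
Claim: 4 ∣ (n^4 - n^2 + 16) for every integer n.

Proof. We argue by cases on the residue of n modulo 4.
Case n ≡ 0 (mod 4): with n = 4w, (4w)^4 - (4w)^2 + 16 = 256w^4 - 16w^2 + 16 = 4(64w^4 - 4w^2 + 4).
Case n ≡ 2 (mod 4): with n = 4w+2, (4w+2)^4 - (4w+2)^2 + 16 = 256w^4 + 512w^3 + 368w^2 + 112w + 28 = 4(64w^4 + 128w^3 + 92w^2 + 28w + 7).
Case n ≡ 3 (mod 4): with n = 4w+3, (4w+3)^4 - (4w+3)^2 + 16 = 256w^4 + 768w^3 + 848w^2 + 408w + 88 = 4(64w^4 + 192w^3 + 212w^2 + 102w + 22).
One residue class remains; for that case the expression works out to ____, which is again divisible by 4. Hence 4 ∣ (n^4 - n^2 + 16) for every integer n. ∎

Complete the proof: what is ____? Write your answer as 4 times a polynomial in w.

4(64w^4 + 64w^3 + 20w^2 + 2w + 4)

The residues treated are {0, 2, 3}, so the missing case is n ≡ 1 (mod 4); write n = 4w+1.
Then (4w+1)^4 - (4w+1)^2 + 16 = 256w^4 + 256w^3 + 80w^2 + 8w + 16 = 4(64w^4 + 64w^3 + 20w^2 + 2w + 4).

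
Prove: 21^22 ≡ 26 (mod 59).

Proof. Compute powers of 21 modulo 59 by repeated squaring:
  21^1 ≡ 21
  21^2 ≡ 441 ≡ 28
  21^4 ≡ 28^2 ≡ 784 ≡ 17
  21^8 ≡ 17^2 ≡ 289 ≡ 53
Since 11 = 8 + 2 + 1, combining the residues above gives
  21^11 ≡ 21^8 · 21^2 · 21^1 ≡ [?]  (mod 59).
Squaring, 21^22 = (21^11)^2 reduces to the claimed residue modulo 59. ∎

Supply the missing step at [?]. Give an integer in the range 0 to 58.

12

Multiply the listed residues: 53 · 28 · 21 = 1484 → 31164.
Reducing modulo 59: 31164 = 528·59 + 12, so 21^11 ≡ 12.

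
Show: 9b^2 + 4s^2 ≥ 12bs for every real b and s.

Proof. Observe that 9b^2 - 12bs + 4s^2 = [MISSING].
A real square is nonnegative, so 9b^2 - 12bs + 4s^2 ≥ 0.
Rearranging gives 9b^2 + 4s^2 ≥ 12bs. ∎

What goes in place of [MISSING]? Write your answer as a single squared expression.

9b^2 - 12bs + 4s^2 is a perfect-square trinomial: the outer terms are (3b)^2 and (2s)^2, and the cross term is -2·3b·2s.
So 9b^2 - 12bs + 4s^2 = (3b - 2s)^2 ≥ 0.

(3b - 2s)^2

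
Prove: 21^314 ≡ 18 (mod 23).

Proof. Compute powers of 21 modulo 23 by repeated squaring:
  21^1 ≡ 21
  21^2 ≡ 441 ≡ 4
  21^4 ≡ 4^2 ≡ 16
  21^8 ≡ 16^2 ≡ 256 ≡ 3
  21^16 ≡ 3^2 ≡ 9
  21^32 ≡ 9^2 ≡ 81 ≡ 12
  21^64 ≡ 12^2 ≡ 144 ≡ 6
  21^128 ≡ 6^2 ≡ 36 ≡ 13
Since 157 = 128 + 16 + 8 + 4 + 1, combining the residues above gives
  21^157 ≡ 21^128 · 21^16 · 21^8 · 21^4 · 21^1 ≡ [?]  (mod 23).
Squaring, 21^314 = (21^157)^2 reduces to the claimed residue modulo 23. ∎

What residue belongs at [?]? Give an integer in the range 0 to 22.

Multiply the listed residues: 13 · 9 · 3 · 16 · 21 = 117 → 351 → 5616 → 117936.
Reducing modulo 23: 117936 = 5127·23 + 15, so 21^157 ≡ 15.

15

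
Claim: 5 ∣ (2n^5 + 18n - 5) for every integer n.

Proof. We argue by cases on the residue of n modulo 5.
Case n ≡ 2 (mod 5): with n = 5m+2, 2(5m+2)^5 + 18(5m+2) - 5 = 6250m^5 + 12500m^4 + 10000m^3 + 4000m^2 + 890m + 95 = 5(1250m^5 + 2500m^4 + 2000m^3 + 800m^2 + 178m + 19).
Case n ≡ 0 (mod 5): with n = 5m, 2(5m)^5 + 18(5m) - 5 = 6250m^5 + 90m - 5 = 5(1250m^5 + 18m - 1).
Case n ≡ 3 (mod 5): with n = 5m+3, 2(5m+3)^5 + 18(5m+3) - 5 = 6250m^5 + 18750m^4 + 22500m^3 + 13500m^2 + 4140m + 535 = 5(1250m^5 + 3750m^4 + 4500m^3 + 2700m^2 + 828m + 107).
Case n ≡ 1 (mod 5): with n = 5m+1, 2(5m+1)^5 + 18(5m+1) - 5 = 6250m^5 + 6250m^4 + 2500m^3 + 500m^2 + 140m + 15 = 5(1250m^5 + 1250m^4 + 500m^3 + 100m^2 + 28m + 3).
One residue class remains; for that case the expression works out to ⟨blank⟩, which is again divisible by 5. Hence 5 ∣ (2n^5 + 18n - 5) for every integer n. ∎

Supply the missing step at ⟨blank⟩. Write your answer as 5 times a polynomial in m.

The residues treated are {2, 0, 3, 1}, so the missing case is n ≡ 4 (mod 5); write n = 5m+4.
Then 2(5m+4)^5 + 18(5m+4) - 5 = 6250m^5 + 25000m^4 + 40000m^3 + 32000m^2 + 12890m + 2115 = 5(1250m^5 + 5000m^4 + 8000m^3 + 6400m^2 + 2578m + 423).

5(1250m^5 + 5000m^4 + 8000m^3 + 6400m^2 + 2578m + 423)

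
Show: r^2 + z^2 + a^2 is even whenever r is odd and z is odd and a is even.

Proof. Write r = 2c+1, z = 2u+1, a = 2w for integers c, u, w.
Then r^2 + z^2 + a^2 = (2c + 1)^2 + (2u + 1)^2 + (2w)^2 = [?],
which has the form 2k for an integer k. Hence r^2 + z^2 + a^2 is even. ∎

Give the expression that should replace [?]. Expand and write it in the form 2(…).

2(2c^2 + 2c + 2u^2 + 2u + 2w^2 + 1)

Expanding: (2c + 1)^2 + (2u + 1)^2 + (2w)^2 = 4c^2 + 4c + 4u^2 + 4u + 4w^2 + 2.
Every term is even; pulling out the factor of 2 gives 2(2c^2 + 2c + 2u^2 + 2u + 2w^2 + 1).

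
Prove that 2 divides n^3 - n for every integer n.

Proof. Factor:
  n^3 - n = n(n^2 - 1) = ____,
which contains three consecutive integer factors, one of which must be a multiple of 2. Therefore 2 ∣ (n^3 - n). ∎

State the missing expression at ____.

n(n^2 - 1) = n(n - 1)(n + 1) = (n - 1)n(n + 1).
These three factors are consecutive integers, so their product is divisible by 2.

(n - 1)n(n + 1)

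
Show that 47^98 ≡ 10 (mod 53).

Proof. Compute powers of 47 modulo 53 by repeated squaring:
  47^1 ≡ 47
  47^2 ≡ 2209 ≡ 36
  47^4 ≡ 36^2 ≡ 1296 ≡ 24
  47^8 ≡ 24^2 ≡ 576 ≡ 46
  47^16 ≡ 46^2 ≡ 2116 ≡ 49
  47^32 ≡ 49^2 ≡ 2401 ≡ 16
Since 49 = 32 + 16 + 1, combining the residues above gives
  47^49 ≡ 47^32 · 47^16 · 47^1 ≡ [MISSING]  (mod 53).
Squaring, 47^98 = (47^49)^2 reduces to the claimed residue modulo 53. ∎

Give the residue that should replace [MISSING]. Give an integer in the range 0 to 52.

13

47^32 · 47^16 · 47^1 ≡ 16 · 49 · 47 = 36848.
36848 mod 53 = 13, so 47^49 ≡ 13 (mod 53).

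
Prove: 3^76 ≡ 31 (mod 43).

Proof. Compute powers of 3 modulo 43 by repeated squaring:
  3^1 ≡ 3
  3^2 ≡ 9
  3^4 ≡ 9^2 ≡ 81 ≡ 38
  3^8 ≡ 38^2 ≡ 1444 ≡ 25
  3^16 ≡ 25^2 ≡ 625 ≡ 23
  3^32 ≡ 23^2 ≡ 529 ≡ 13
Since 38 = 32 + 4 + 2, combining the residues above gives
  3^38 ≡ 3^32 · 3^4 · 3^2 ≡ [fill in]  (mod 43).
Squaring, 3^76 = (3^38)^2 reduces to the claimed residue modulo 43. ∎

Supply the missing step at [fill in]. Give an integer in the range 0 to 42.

Multiply the listed residues: 13 · 38 · 9 = 494 → 4446.
Reducing modulo 43: 4446 = 103·43 + 17, so 3^38 ≡ 17.

17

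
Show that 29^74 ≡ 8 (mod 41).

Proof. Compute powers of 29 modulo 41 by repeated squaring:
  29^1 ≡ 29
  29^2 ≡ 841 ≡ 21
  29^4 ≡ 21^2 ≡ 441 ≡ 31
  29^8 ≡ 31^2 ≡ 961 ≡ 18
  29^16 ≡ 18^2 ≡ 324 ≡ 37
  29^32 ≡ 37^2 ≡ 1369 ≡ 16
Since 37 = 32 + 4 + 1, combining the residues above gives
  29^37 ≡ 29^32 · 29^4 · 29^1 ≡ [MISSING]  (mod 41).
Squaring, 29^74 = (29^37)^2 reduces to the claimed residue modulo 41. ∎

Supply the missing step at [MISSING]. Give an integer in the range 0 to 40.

34

29^32 · 29^4 · 29^1 ≡ 16 · 31 · 29 = 14384.
14384 mod 41 = 34, so 29^37 ≡ 34 (mod 41).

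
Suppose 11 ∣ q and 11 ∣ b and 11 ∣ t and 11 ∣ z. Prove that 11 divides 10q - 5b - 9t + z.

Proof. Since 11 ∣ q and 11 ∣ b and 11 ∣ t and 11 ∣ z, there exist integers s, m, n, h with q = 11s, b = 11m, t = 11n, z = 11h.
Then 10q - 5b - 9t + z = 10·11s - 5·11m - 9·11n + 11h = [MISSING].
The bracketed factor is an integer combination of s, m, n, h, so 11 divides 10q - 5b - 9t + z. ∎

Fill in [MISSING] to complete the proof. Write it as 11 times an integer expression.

Each term has a factor of 11: 10·11s - 5·11m - 9·11n + 11h = 11·(h - 5m - 9n + 10s).
Since h - 5m - 9n + 10s is an integer, 11 ∣ (10q - 5b - 9t + z).

11(h - 5m - 9n + 10s)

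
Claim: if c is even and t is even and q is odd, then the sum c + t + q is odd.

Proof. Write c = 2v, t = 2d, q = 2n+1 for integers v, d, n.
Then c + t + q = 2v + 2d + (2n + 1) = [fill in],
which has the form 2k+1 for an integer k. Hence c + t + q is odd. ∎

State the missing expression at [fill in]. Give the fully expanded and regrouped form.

2(d + n + v) + 1

2v + 2d + (2n + 1) = 2d + 2n + 2v + 1
= 2(d + n + v) + 1.
Since d + n + v is an integer, the sum is of the form 2k+1 for an integer k.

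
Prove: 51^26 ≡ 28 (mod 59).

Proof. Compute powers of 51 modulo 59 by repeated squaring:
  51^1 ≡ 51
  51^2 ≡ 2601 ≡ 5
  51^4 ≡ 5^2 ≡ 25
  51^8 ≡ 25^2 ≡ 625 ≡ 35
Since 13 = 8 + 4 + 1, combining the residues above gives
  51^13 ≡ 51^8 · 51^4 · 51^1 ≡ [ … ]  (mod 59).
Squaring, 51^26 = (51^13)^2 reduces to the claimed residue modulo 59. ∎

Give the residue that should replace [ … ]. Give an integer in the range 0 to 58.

Multiply the listed residues: 35 · 25 · 51 = 875 → 44625.
Reducing modulo 59: 44625 = 756·59 + 21, so 51^13 ≡ 21.

21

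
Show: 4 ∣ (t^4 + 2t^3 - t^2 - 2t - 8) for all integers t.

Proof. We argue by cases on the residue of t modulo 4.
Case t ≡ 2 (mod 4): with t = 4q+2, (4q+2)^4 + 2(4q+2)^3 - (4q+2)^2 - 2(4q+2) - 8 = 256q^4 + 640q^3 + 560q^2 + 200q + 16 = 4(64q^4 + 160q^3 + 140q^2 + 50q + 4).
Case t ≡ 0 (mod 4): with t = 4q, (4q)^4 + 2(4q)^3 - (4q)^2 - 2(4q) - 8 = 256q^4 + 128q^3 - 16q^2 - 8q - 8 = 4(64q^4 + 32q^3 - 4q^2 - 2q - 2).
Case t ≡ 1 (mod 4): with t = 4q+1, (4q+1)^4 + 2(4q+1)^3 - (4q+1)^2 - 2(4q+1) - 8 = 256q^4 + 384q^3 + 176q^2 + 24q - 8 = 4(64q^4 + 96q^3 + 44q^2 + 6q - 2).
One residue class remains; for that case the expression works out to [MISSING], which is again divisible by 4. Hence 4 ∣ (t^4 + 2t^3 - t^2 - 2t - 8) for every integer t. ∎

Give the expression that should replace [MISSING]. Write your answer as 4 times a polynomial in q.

4(64q^4 + 224q^3 + 284q^2 + 154q + 28)

Only t ≡ 3 (mod 4) is unaccounted for. Put t = 4q+3:
(4q+3)^4 + 2(4q+3)^3 - (4q+3)^2 - 2(4q+3) - 8 expands to 256q^4 + 896q^3 + 1136q^2 + 616q + 112,
and factoring out 4 leaves 4(64q^4 + 224q^3 + 284q^2 + 154q + 28).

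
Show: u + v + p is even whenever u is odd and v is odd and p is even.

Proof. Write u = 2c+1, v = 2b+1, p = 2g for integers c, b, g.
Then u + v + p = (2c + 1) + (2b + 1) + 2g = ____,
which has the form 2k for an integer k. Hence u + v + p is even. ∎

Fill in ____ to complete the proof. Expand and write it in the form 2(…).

(2c + 1) + (2b + 1) + 2g = 2b + 2c + 2g + 2
= 2(b + c + g + 1).
Since b + c + g + 1 is an integer, the sum is of the form 2k for an integer k.

2(b + c + g + 1)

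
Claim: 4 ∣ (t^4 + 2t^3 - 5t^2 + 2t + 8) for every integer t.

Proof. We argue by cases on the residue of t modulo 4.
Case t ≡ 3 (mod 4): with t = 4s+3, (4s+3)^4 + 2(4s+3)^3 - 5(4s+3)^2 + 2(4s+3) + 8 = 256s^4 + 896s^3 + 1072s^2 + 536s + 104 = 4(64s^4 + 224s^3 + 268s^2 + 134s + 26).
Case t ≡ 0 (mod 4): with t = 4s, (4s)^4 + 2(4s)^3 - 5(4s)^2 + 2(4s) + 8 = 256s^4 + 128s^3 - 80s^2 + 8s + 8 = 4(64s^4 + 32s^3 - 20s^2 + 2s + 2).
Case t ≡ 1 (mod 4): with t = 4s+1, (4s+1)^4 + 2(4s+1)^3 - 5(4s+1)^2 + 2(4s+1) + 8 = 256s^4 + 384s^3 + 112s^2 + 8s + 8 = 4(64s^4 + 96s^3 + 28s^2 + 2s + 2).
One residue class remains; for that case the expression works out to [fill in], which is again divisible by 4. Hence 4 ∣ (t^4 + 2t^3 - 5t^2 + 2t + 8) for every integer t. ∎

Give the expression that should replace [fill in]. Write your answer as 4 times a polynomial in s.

Only t ≡ 2 (mod 4) is unaccounted for. Put t = 4s+2:
(4s+2)^4 + 2(4s+2)^3 - 5(4s+2)^2 + 2(4s+2) + 8 expands to 256s^4 + 640s^3 + 496s^2 + 152s + 24,
and factoring out 4 leaves 4(64s^4 + 160s^3 + 124s^2 + 38s + 6).

4(64s^4 + 160s^3 + 124s^2 + 38s + 6)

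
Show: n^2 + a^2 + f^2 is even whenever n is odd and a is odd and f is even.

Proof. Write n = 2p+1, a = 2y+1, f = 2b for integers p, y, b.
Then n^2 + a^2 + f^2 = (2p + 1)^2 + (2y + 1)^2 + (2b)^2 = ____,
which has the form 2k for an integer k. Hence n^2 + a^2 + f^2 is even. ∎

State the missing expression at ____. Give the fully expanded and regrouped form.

(2p + 1)^2 + (2y + 1)^2 + (2b)^2 = 4b^2 + 4p^2 + 4p + 4y^2 + 4y + 2
= 2(2b^2 + 2p^2 + 2p + 2y^2 + 2y + 1).
Since 2b^2 + 2p^2 + 2p + 2y^2 + 2y + 1 is an integer, the sum of squares is of the form 2k for an integer k.

2(2b^2 + 2p^2 + 2p + 2y^2 + 2y + 1)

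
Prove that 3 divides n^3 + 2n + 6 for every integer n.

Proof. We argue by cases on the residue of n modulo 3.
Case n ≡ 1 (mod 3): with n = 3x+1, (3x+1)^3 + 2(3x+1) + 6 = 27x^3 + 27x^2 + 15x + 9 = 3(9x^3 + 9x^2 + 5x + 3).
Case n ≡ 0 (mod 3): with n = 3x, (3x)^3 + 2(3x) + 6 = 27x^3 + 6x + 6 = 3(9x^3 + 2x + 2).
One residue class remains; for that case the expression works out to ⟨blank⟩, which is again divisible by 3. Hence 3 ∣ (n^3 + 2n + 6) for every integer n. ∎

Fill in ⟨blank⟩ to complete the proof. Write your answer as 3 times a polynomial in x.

Only n ≡ 2 (mod 3) is unaccounted for. Put n = 3x+2:
(3x+2)^3 + 2(3x+2) + 6 expands to 27x^3 + 54x^2 + 42x + 18,
and factoring out 3 leaves 3(9x^3 + 18x^2 + 14x + 6).

3(9x^3 + 18x^2 + 14x + 6)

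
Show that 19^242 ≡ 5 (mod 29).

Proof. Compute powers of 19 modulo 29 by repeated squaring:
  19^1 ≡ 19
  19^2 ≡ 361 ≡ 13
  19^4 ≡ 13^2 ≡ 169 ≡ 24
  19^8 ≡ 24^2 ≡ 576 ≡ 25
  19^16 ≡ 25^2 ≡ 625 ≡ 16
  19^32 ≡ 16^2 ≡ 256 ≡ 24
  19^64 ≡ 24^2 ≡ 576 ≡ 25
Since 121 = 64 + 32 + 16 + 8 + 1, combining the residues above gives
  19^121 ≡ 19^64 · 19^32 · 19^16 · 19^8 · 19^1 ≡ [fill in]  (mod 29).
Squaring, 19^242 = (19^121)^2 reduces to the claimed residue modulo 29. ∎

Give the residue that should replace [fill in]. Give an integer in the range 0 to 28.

11

Multiply the listed residues: 25 · 24 · 16 · 25 · 19 = 600 → 9600 → 240000 → 4560000.
Reducing modulo 29: 4560000 = 157241·29 + 11, so 19^121 ≡ 11.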